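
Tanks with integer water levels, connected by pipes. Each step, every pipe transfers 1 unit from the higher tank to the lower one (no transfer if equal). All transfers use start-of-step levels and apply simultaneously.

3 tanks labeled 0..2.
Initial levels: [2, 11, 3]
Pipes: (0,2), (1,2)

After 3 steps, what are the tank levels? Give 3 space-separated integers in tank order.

Step 1: flows [2->0,1->2] -> levels [3 10 3]
Step 2: flows [0=2,1->2] -> levels [3 9 4]
Step 3: flows [2->0,1->2] -> levels [4 8 4]

Answer: 4 8 4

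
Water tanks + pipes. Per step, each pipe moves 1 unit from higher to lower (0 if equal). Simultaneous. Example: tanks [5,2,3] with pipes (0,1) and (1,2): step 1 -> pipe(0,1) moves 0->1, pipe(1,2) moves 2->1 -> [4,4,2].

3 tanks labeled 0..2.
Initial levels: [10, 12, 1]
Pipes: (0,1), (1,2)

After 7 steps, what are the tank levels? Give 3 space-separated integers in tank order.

Answer: 8 7 8

Derivation:
Step 1: flows [1->0,1->2] -> levels [11 10 2]
Step 2: flows [0->1,1->2] -> levels [10 10 3]
Step 3: flows [0=1,1->2] -> levels [10 9 4]
Step 4: flows [0->1,1->2] -> levels [9 9 5]
Step 5: flows [0=1,1->2] -> levels [9 8 6]
Step 6: flows [0->1,1->2] -> levels [8 8 7]
Step 7: flows [0=1,1->2] -> levels [8 7 8]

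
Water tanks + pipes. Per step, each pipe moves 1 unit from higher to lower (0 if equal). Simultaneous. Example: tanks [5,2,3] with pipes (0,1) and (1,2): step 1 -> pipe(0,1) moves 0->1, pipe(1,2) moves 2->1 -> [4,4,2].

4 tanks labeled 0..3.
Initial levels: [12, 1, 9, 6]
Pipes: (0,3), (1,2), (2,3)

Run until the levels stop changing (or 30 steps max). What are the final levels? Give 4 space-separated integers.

Answer: 7 7 6 8

Derivation:
Step 1: flows [0->3,2->1,2->3] -> levels [11 2 7 8]
Step 2: flows [0->3,2->1,3->2] -> levels [10 3 7 8]
Step 3: flows [0->3,2->1,3->2] -> levels [9 4 7 8]
Step 4: flows [0->3,2->1,3->2] -> levels [8 5 7 8]
Step 5: flows [0=3,2->1,3->2] -> levels [8 6 7 7]
Step 6: flows [0->3,2->1,2=3] -> levels [7 7 6 8]
Step 7: flows [3->0,1->2,3->2] -> levels [8 6 8 6]
Step 8: flows [0->3,2->1,2->3] -> levels [7 7 6 8]
  -> period-2 cycle: step 8 state = step 6 state; never stabilizes
  -> state at step 30: (30-6) mod 2 = 0, same as step 6 -> [7 7 6 8]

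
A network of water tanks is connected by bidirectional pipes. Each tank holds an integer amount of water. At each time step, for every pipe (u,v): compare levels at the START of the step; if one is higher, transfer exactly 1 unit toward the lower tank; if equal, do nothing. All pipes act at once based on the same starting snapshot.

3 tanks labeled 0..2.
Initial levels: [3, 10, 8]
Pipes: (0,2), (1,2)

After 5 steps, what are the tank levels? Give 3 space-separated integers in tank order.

Step 1: flows [2->0,1->2] -> levels [4 9 8]
Step 2: flows [2->0,1->2] -> levels [5 8 8]
Step 3: flows [2->0,1=2] -> levels [6 8 7]
Step 4: flows [2->0,1->2] -> levels [7 7 7]
Step 5: flows [0=2,1=2] -> levels [7 7 7]

Answer: 7 7 7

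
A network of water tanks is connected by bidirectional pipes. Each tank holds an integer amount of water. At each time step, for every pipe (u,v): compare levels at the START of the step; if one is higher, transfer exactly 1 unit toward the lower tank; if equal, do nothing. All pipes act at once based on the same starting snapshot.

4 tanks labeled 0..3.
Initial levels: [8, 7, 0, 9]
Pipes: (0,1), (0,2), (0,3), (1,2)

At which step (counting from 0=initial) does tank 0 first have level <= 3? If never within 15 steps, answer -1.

Answer: -1

Derivation:
Step 1: flows [0->1,0->2,3->0,1->2] -> levels [7 7 2 8]
Step 2: flows [0=1,0->2,3->0,1->2] -> levels [7 6 4 7]
Step 3: flows [0->1,0->2,0=3,1->2] -> levels [5 6 6 7]
Step 4: flows [1->0,2->0,3->0,1=2] -> levels [8 5 5 6]
Step 5: flows [0->1,0->2,0->3,1=2] -> levels [5 6 6 7]
  -> period-2 cycle (repeats step 3); tank 0 never drops to <=3
Tank 0 never reaches <=3 within 15 steps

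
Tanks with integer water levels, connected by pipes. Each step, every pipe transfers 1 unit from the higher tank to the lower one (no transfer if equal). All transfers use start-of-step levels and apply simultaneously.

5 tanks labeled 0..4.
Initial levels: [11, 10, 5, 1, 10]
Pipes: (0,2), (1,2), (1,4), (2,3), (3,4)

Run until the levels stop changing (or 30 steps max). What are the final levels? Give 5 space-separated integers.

Answer: 8 8 6 8 7

Derivation:
Step 1: flows [0->2,1->2,1=4,2->3,4->3] -> levels [10 9 6 3 9]
Step 2: flows [0->2,1->2,1=4,2->3,4->3] -> levels [9 8 7 5 8]
Step 3: flows [0->2,1->2,1=4,2->3,4->3] -> levels [8 7 8 7 7]
Step 4: flows [0=2,2->1,1=4,2->3,3=4] -> levels [8 8 6 8 7]
Step 5: flows [0->2,1->2,1->4,3->2,3->4] -> levels [7 6 9 6 9]
Step 6: flows [2->0,2->1,4->1,2->3,4->3] -> levels [8 8 6 8 7]
  -> period-2 cycle: step 6 state = step 4 state; never stabilizes
  -> state at step 30: (30-4) mod 2 = 0, same as step 4 -> [8 8 6 8 7]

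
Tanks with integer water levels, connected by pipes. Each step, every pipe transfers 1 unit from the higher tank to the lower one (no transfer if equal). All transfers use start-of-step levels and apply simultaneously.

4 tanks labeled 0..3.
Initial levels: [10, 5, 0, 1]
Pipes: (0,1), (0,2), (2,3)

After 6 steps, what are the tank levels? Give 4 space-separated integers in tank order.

Step 1: flows [0->1,0->2,3->2] -> levels [8 6 2 0]
Step 2: flows [0->1,0->2,2->3] -> levels [6 7 2 1]
Step 3: flows [1->0,0->2,2->3] -> levels [6 6 2 2]
Step 4: flows [0=1,0->2,2=3] -> levels [5 6 3 2]
Step 5: flows [1->0,0->2,2->3] -> levels [5 5 3 3]
Step 6: flows [0=1,0->2,2=3] -> levels [4 5 4 3]

Answer: 4 5 4 3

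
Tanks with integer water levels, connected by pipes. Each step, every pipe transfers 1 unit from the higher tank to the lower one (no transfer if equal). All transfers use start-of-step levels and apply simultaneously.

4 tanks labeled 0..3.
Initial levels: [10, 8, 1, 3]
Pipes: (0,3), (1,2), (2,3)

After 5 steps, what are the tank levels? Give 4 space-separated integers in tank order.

Answer: 6 5 6 5

Derivation:
Step 1: flows [0->3,1->2,3->2] -> levels [9 7 3 3]
Step 2: flows [0->3,1->2,2=3] -> levels [8 6 4 4]
Step 3: flows [0->3,1->2,2=3] -> levels [7 5 5 5]
Step 4: flows [0->3,1=2,2=3] -> levels [6 5 5 6]
Step 5: flows [0=3,1=2,3->2] -> levels [6 5 6 5]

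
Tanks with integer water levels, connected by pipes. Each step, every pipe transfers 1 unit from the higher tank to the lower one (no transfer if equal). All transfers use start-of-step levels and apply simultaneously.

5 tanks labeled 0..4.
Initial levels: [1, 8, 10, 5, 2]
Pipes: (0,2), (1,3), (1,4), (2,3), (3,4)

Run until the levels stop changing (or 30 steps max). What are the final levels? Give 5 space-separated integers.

Answer: 5 5 4 7 5

Derivation:
Step 1: flows [2->0,1->3,1->4,2->3,3->4] -> levels [2 6 8 6 4]
Step 2: flows [2->0,1=3,1->4,2->3,3->4] -> levels [3 5 6 6 6]
Step 3: flows [2->0,3->1,4->1,2=3,3=4] -> levels [4 7 5 5 5]
Step 4: flows [2->0,1->3,1->4,2=3,3=4] -> levels [5 5 4 6 6]
Step 5: flows [0->2,3->1,4->1,3->2,3=4] -> levels [4 7 6 4 5]
Step 6: flows [2->0,1->3,1->4,2->3,4->3] -> levels [5 5 4 7 5]
Step 7: flows [0->2,3->1,1=4,3->2,3->4] -> levels [4 6 6 4 6]
Step 8: flows [2->0,1->3,1=4,2->3,4->3] -> levels [5 5 4 7 5]
  -> period-2 cycle: step 8 state = step 6 state; never stabilizes
  -> state at step 30: (30-6) mod 2 = 0, same as step 6 -> [5 5 4 7 5]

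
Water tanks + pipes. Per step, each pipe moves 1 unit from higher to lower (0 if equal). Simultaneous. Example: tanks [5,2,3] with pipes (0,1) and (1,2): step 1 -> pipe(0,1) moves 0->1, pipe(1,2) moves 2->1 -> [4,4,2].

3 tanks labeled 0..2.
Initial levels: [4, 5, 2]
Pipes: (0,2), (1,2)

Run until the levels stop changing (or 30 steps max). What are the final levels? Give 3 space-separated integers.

Answer: 4 4 3

Derivation:
Step 1: flows [0->2,1->2] -> levels [3 4 4]
Step 2: flows [2->0,1=2] -> levels [4 4 3]
Step 3: flows [0->2,1->2] -> levels [3 3 5]
Step 4: flows [2->0,2->1] -> levels [4 4 3]
  -> period-2 cycle: step 4 state = step 2 state; never stabilizes
  -> state at step 30: (30-2) mod 2 = 0, same as step 2 -> [4 4 3]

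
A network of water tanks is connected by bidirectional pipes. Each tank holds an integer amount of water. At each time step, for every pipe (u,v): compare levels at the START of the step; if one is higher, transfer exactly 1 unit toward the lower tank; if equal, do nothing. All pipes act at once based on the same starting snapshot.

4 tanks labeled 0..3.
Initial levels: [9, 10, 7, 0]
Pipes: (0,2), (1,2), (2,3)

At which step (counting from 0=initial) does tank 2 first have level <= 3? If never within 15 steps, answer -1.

Answer: -1

Derivation:
Step 1: flows [0->2,1->2,2->3] -> levels [8 9 8 1]
Step 2: flows [0=2,1->2,2->3] -> levels [8 8 8 2]
Step 3: flows [0=2,1=2,2->3] -> levels [8 8 7 3]
Step 4: flows [0->2,1->2,2->3] -> levels [7 7 8 4]
Step 5: flows [2->0,2->1,2->3] -> levels [8 8 5 5]
Step 6: flows [0->2,1->2,2=3] -> levels [7 7 7 5]
Step 7: flows [0=2,1=2,2->3] -> levels [7 7 6 6]
Step 8: flows [0->2,1->2,2=3] -> levels [6 6 8 6]
Step 9: flows [2->0,2->1,2->3] -> levels [7 7 5 7]
Step 10: flows [0->2,1->2,3->2] -> levels [6 6 8 6]
  -> period-2 cycle (repeats step 8); tank 2 never drops to <=3
Tank 2 never reaches <=3 within 15 steps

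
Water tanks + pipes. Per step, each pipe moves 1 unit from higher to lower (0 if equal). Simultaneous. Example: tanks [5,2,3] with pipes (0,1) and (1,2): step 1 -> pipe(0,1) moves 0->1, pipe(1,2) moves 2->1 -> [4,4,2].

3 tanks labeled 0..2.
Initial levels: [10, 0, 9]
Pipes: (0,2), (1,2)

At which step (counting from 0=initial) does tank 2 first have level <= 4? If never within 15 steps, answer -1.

Answer: -1

Derivation:
Step 1: flows [0->2,2->1] -> levels [9 1 9]
Step 2: flows [0=2,2->1] -> levels [9 2 8]
Step 3: flows [0->2,2->1] -> levels [8 3 8]
Step 4: flows [0=2,2->1] -> levels [8 4 7]
Step 5: flows [0->2,2->1] -> levels [7 5 7]
Step 6: flows [0=2,2->1] -> levels [7 6 6]
Step 7: flows [0->2,1=2] -> levels [6 6 7]
Step 8: flows [2->0,2->1] -> levels [7 7 5]
Step 9: flows [0->2,1->2] -> levels [6 6 7]
  -> period-2 cycle (repeats step 7); tank 2 never drops to <=4
Tank 2 never reaches <=4 within 15 steps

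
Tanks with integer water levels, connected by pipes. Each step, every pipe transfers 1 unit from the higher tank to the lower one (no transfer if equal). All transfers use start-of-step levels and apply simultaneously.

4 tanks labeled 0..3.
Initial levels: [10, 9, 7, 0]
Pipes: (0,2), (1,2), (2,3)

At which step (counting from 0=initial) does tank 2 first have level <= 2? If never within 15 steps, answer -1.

Answer: -1

Derivation:
Step 1: flows [0->2,1->2,2->3] -> levels [9 8 8 1]
Step 2: flows [0->2,1=2,2->3] -> levels [8 8 8 2]
Step 3: flows [0=2,1=2,2->3] -> levels [8 8 7 3]
Step 4: flows [0->2,1->2,2->3] -> levels [7 7 8 4]
Step 5: flows [2->0,2->1,2->3] -> levels [8 8 5 5]
Step 6: flows [0->2,1->2,2=3] -> levels [7 7 7 5]
Step 7: flows [0=2,1=2,2->3] -> levels [7 7 6 6]
Step 8: flows [0->2,1->2,2=3] -> levels [6 6 8 6]
Step 9: flows [2->0,2->1,2->3] -> levels [7 7 5 7]
Step 10: flows [0->2,1->2,3->2] -> levels [6 6 8 6]
  -> period-2 cycle (repeats step 8); tank 2 never drops to <=2
Tank 2 never reaches <=2 within 15 steps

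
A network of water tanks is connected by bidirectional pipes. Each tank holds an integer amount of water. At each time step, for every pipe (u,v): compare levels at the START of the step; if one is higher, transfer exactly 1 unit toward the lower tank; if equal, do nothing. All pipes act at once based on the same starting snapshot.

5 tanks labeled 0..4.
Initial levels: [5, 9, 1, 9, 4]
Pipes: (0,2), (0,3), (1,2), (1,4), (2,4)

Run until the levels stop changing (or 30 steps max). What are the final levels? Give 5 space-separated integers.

Step 1: flows [0->2,3->0,1->2,1->4,4->2] -> levels [5 7 4 8 4]
Step 2: flows [0->2,3->0,1->2,1->4,2=4] -> levels [5 5 6 7 5]
Step 3: flows [2->0,3->0,2->1,1=4,2->4] -> levels [7 6 3 6 6]
Step 4: flows [0->2,0->3,1->2,1=4,4->2] -> levels [5 5 6 7 5]
  -> period-2 cycle: step 4 state = step 2 state; never stabilizes
  -> state at step 30: (30-2) mod 2 = 0, same as step 2 -> [5 5 6 7 5]

Answer: 5 5 6 7 5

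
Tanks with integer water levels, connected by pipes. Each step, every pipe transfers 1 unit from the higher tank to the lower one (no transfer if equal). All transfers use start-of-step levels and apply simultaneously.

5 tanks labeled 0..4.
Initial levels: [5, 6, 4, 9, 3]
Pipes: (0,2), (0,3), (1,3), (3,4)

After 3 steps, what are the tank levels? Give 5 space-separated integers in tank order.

Answer: 4 5 6 7 5

Derivation:
Step 1: flows [0->2,3->0,3->1,3->4] -> levels [5 7 5 6 4]
Step 2: flows [0=2,3->0,1->3,3->4] -> levels [6 6 5 5 5]
Step 3: flows [0->2,0->3,1->3,3=4] -> levels [4 5 6 7 5]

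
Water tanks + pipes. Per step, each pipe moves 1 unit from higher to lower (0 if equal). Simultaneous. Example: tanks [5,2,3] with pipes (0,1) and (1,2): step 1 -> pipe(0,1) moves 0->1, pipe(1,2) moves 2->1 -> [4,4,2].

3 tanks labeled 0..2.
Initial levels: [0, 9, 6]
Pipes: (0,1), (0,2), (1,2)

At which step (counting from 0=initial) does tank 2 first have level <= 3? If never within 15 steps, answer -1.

Answer: -1

Derivation:
Step 1: flows [1->0,2->0,1->2] -> levels [2 7 6]
Step 2: flows [1->0,2->0,1->2] -> levels [4 5 6]
Step 3: flows [1->0,2->0,2->1] -> levels [6 5 4]
Step 4: flows [0->1,0->2,1->2] -> levels [4 5 6]
  -> period-2 cycle (repeats step 2); tank 2 never drops to <=3
Tank 2 never reaches <=3 within 15 steps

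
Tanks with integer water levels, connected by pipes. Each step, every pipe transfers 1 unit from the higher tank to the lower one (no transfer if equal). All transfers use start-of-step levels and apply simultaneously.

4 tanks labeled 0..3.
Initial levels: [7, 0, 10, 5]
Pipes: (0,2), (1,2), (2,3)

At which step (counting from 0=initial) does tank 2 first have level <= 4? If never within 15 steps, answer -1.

Answer: 4

Derivation:
Step 1: flows [2->0,2->1,2->3] -> levels [8 1 7 6]
Step 2: flows [0->2,2->1,2->3] -> levels [7 2 6 7]
Step 3: flows [0->2,2->1,3->2] -> levels [6 3 7 6]
Step 4: flows [2->0,2->1,2->3] -> levels [7 4 4 7]
Tank 2 first reaches <=4 at step 4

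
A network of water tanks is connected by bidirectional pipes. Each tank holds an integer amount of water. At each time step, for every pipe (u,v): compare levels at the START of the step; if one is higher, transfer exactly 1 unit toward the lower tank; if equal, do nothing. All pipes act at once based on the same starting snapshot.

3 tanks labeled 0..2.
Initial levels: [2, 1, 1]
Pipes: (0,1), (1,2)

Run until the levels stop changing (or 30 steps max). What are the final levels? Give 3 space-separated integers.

Step 1: flows [0->1,1=2] -> levels [1 2 1]
Step 2: flows [1->0,1->2] -> levels [2 0 2]
Step 3: flows [0->1,2->1] -> levels [1 2 1]
  -> period-2 cycle: step 3 state = step 1 state; never stabilizes
  -> state at step 30: (30-1) mod 2 = 1, same as step 2 -> [2 0 2]

Answer: 2 0 2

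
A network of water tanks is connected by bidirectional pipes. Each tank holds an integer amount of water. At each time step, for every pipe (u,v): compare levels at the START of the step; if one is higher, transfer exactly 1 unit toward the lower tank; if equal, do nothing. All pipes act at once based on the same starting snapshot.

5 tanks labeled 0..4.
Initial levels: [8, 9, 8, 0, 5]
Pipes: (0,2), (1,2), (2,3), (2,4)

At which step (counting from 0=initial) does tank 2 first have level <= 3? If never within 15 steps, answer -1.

Step 1: flows [0=2,1->2,2->3,2->4] -> levels [8 8 7 1 6]
Step 2: flows [0->2,1->2,2->3,2->4] -> levels [7 7 7 2 7]
Step 3: flows [0=2,1=2,2->3,2=4] -> levels [7 7 6 3 7]
Step 4: flows [0->2,1->2,2->3,4->2] -> levels [6 6 8 4 6]
Step 5: flows [2->0,2->1,2->3,2->4] -> levels [7 7 4 5 7]
Step 6: flows [0->2,1->2,3->2,4->2] -> levels [6 6 8 4 6]
  -> period-2 cycle (repeats step 4); tank 2 never drops to <=3
Tank 2 never reaches <=3 within 15 steps

Answer: -1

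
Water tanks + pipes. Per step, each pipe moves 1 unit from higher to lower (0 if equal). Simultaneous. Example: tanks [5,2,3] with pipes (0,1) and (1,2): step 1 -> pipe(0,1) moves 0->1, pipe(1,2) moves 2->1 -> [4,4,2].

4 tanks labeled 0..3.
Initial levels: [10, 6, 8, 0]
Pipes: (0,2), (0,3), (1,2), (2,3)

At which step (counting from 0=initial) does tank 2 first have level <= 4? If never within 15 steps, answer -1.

Step 1: flows [0->2,0->3,2->1,2->3] -> levels [8 7 7 2]
Step 2: flows [0->2,0->3,1=2,2->3] -> levels [6 7 7 4]
Step 3: flows [2->0,0->3,1=2,2->3] -> levels [6 7 5 6]
Step 4: flows [0->2,0=3,1->2,3->2] -> levels [5 6 8 5]
Step 5: flows [2->0,0=3,2->1,2->3] -> levels [6 7 5 6]
  -> period-2 cycle (repeats step 3); tank 2 never drops to <=4
Tank 2 never reaches <=4 within 15 steps

Answer: -1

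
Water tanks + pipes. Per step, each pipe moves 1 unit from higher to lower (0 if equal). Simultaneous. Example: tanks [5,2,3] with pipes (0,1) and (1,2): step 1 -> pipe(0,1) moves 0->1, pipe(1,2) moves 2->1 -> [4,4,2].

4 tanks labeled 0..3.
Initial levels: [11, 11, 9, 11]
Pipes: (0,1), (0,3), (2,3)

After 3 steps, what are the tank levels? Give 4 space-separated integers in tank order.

Answer: 12 10 11 9

Derivation:
Step 1: flows [0=1,0=3,3->2] -> levels [11 11 10 10]
Step 2: flows [0=1,0->3,2=3] -> levels [10 11 10 11]
Step 3: flows [1->0,3->0,3->2] -> levels [12 10 11 9]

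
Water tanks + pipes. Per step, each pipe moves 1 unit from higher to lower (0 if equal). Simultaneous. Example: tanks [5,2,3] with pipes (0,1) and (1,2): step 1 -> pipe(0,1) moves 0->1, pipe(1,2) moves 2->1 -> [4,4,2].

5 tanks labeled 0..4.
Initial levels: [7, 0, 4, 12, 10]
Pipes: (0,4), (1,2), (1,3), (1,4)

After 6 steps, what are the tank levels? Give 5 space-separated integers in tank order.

Step 1: flows [4->0,2->1,3->1,4->1] -> levels [8 3 3 11 8]
Step 2: flows [0=4,1=2,3->1,4->1] -> levels [8 5 3 10 7]
Step 3: flows [0->4,1->2,3->1,4->1] -> levels [7 6 4 9 7]
Step 4: flows [0=4,1->2,3->1,4->1] -> levels [7 7 5 8 6]
Step 5: flows [0->4,1->2,3->1,1->4] -> levels [6 6 6 7 8]
Step 6: flows [4->0,1=2,3->1,4->1] -> levels [7 8 6 6 6]

Answer: 7 8 6 6 6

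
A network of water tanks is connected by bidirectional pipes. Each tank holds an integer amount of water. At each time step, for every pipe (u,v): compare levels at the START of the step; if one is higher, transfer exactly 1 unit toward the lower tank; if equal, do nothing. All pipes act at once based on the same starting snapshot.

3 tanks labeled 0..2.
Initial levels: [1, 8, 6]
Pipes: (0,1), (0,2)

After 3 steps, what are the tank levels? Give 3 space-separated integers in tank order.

Answer: 5 5 5

Derivation:
Step 1: flows [1->0,2->0] -> levels [3 7 5]
Step 2: flows [1->0,2->0] -> levels [5 6 4]
Step 3: flows [1->0,0->2] -> levels [5 5 5]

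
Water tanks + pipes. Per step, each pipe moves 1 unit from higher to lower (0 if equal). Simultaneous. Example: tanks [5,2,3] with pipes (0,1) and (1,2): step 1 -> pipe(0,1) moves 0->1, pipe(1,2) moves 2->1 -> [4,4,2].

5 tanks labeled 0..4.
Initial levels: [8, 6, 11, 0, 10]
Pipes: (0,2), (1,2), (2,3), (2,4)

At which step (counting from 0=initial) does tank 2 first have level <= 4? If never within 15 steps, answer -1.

Step 1: flows [2->0,2->1,2->3,2->4] -> levels [9 7 7 1 11]
Step 2: flows [0->2,1=2,2->3,4->2] -> levels [8 7 8 2 10]
Step 3: flows [0=2,2->1,2->3,4->2] -> levels [8 8 7 3 9]
Step 4: flows [0->2,1->2,2->3,4->2] -> levels [7 7 9 4 8]
Step 5: flows [2->0,2->1,2->3,2->4] -> levels [8 8 5 5 9]
Step 6: flows [0->2,1->2,2=3,4->2] -> levels [7 7 8 5 8]
Step 7: flows [2->0,2->1,2->3,2=4] -> levels [8 8 5 6 8]
Step 8: flows [0->2,1->2,3->2,4->2] -> levels [7 7 9 5 7]
Step 9: flows [2->0,2->1,2->3,2->4] -> levels [8 8 5 6 8]
  -> period-2 cycle (repeats step 7); tank 2 never drops to <=4
Tank 2 never reaches <=4 within 15 steps

Answer: -1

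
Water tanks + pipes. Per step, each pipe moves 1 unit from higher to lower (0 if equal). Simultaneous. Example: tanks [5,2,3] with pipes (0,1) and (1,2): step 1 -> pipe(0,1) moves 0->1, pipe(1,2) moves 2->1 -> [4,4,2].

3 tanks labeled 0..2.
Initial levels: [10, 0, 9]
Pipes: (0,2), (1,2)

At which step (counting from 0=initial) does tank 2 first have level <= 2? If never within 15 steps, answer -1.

Step 1: flows [0->2,2->1] -> levels [9 1 9]
Step 2: flows [0=2,2->1] -> levels [9 2 8]
Step 3: flows [0->2,2->1] -> levels [8 3 8]
Step 4: flows [0=2,2->1] -> levels [8 4 7]
Step 5: flows [0->2,2->1] -> levels [7 5 7]
Step 6: flows [0=2,2->1] -> levels [7 6 6]
Step 7: flows [0->2,1=2] -> levels [6 6 7]
Step 8: flows [2->0,2->1] -> levels [7 7 5]
Step 9: flows [0->2,1->2] -> levels [6 6 7]
  -> period-2 cycle (repeats step 7); tank 2 never drops to <=2
Tank 2 never reaches <=2 within 15 steps

Answer: -1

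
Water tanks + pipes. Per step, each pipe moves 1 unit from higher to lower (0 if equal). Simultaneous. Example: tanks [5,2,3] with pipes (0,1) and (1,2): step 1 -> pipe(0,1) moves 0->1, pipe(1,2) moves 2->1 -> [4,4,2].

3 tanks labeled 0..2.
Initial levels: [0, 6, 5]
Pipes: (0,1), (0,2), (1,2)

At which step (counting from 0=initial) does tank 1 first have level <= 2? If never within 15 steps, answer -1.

Step 1: flows [1->0,2->0,1->2] -> levels [2 4 5]
Step 2: flows [1->0,2->0,2->1] -> levels [4 4 3]
Step 3: flows [0=1,0->2,1->2] -> levels [3 3 5]
Step 4: flows [0=1,2->0,2->1] -> levels [4 4 3]
  -> period-2 cycle (repeats step 2); tank 1 never drops to <=2
Tank 1 never reaches <=2 within 15 steps

Answer: -1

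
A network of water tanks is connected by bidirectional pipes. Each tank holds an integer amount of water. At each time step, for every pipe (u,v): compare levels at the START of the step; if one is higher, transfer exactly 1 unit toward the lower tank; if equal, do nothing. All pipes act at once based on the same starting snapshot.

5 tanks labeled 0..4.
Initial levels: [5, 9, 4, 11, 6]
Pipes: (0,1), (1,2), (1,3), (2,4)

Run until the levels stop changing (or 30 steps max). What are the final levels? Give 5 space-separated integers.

Step 1: flows [1->0,1->2,3->1,4->2] -> levels [6 8 6 10 5]
Step 2: flows [1->0,1->2,3->1,2->4] -> levels [7 7 6 9 6]
Step 3: flows [0=1,1->2,3->1,2=4] -> levels [7 7 7 8 6]
Step 4: flows [0=1,1=2,3->1,2->4] -> levels [7 8 6 7 7]
Step 5: flows [1->0,1->2,1->3,4->2] -> levels [8 5 8 8 6]
Step 6: flows [0->1,2->1,3->1,2->4] -> levels [7 8 6 7 7]
  -> period-2 cycle: step 6 state = step 4 state; never stabilizes
  -> state at step 30: (30-4) mod 2 = 0, same as step 4 -> [7 8 6 7 7]

Answer: 7 8 6 7 7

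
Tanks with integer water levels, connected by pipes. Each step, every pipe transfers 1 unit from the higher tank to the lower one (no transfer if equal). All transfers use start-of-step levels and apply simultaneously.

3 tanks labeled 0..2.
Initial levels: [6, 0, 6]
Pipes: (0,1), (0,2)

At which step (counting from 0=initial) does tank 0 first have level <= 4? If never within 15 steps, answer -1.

Step 1: flows [0->1,0=2] -> levels [5 1 6]
Step 2: flows [0->1,2->0] -> levels [5 2 5]
Step 3: flows [0->1,0=2] -> levels [4 3 5]
Tank 0 first reaches <=4 at step 3

Answer: 3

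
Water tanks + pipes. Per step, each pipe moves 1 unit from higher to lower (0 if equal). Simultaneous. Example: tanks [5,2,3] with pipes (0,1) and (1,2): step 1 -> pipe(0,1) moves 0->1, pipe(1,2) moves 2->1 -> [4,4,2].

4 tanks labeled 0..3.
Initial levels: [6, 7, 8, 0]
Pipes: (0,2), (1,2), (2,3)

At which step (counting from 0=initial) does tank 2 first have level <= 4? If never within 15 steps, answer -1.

Step 1: flows [2->0,2->1,2->3] -> levels [7 8 5 1]
Step 2: flows [0->2,1->2,2->3] -> levels [6 7 6 2]
Step 3: flows [0=2,1->2,2->3] -> levels [6 6 6 3]
Step 4: flows [0=2,1=2,2->3] -> levels [6 6 5 4]
Step 5: flows [0->2,1->2,2->3] -> levels [5 5 6 5]
Step 6: flows [2->0,2->1,2->3] -> levels [6 6 3 6]
Tank 2 first reaches <=4 at step 6

Answer: 6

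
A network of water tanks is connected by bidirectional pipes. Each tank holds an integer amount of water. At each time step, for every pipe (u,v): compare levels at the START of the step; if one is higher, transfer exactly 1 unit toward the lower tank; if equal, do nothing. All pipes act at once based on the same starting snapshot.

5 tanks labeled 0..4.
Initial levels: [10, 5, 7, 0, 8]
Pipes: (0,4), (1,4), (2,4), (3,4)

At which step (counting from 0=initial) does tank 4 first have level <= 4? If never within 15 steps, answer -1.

Step 1: flows [0->4,4->1,4->2,4->3] -> levels [9 6 8 1 6]
Step 2: flows [0->4,1=4,2->4,4->3] -> levels [8 6 7 2 7]
Step 3: flows [0->4,4->1,2=4,4->3] -> levels [7 7 7 3 6]
Step 4: flows [0->4,1->4,2->4,4->3] -> levels [6 6 6 4 8]
Step 5: flows [4->0,4->1,4->2,4->3] -> levels [7 7 7 5 4]
Tank 4 first reaches <=4 at step 5

Answer: 5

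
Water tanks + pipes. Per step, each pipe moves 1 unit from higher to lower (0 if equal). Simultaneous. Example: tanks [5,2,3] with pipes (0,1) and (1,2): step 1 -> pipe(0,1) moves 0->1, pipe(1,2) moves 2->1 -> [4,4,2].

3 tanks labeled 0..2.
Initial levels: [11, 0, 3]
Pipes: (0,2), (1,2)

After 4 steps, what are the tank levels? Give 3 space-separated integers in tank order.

Answer: 7 3 4

Derivation:
Step 1: flows [0->2,2->1] -> levels [10 1 3]
Step 2: flows [0->2,2->1] -> levels [9 2 3]
Step 3: flows [0->2,2->1] -> levels [8 3 3]
Step 4: flows [0->2,1=2] -> levels [7 3 4]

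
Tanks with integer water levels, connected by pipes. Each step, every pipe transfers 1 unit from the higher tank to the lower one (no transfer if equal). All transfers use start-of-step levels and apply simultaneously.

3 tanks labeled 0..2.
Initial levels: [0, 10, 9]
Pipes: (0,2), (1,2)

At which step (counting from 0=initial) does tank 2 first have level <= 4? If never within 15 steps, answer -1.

Step 1: flows [2->0,1->2] -> levels [1 9 9]
Step 2: flows [2->0,1=2] -> levels [2 9 8]
Step 3: flows [2->0,1->2] -> levels [3 8 8]
Step 4: flows [2->0,1=2] -> levels [4 8 7]
Step 5: flows [2->0,1->2] -> levels [5 7 7]
Step 6: flows [2->0,1=2] -> levels [6 7 6]
Step 7: flows [0=2,1->2] -> levels [6 6 7]
Step 8: flows [2->0,2->1] -> levels [7 7 5]
Step 9: flows [0->2,1->2] -> levels [6 6 7]
  -> period-2 cycle (repeats step 7); tank 2 never drops to <=4
Tank 2 never reaches <=4 within 15 steps

Answer: -1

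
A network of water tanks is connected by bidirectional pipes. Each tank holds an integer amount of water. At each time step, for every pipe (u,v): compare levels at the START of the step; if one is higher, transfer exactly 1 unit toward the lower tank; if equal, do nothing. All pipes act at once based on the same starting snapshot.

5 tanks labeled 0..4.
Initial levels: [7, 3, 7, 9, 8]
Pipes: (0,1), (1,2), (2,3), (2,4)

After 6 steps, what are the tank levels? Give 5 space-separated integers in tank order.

Step 1: flows [0->1,2->1,3->2,4->2] -> levels [6 5 8 8 7]
Step 2: flows [0->1,2->1,2=3,2->4] -> levels [5 7 6 8 8]
Step 3: flows [1->0,1->2,3->2,4->2] -> levels [6 5 9 7 7]
Step 4: flows [0->1,2->1,2->3,2->4] -> levels [5 7 6 8 8]
  -> period-2 cycle: step 4 state = step 2 state
  -> state at step 6: (6-2) mod 2 = 0, same as step 2 -> [5 7 6 8 8]

Answer: 5 7 6 8 8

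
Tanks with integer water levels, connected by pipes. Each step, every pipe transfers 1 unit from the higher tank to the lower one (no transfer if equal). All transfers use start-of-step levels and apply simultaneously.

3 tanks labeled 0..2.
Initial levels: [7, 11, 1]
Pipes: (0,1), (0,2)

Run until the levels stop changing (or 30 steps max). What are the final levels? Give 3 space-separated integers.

Answer: 7 6 6

Derivation:
Step 1: flows [1->0,0->2] -> levels [7 10 2]
Step 2: flows [1->0,0->2] -> levels [7 9 3]
Step 3: flows [1->0,0->2] -> levels [7 8 4]
Step 4: flows [1->0,0->2] -> levels [7 7 5]
Step 5: flows [0=1,0->2] -> levels [6 7 6]
Step 6: flows [1->0,0=2] -> levels [7 6 6]
Step 7: flows [0->1,0->2] -> levels [5 7 7]
Step 8: flows [1->0,2->0] -> levels [7 6 6]
  -> period-2 cycle: step 8 state = step 6 state; never stabilizes
  -> state at step 30: (30-6) mod 2 = 0, same as step 6 -> [7 6 6]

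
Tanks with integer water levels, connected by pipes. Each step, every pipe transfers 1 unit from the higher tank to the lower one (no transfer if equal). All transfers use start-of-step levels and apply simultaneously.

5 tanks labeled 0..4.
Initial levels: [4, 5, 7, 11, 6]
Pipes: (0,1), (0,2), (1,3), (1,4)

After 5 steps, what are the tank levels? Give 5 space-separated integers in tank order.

Step 1: flows [1->0,2->0,3->1,4->1] -> levels [6 6 6 10 5]
Step 2: flows [0=1,0=2,3->1,1->4] -> levels [6 6 6 9 6]
Step 3: flows [0=1,0=2,3->1,1=4] -> levels [6 7 6 8 6]
Step 4: flows [1->0,0=2,3->1,1->4] -> levels [7 6 6 7 7]
Step 5: flows [0->1,0->2,3->1,4->1] -> levels [5 9 7 6 6]

Answer: 5 9 7 6 6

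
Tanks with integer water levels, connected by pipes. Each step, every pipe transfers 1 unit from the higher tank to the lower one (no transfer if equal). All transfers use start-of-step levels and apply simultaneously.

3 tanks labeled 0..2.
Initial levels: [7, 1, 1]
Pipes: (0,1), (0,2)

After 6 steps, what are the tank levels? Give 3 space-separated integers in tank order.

Answer: 3 3 3

Derivation:
Step 1: flows [0->1,0->2] -> levels [5 2 2]
Step 2: flows [0->1,0->2] -> levels [3 3 3]
Step 3: flows [0=1,0=2] -> levels [3 3 3]
  -> stable; steps 4..6 unchanged -> [3 3 3]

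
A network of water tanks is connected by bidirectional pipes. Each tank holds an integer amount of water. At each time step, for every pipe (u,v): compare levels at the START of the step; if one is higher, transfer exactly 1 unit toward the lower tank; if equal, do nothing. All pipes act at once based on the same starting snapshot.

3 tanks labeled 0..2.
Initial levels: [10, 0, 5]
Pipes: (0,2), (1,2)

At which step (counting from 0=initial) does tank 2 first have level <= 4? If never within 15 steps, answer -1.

Answer: -1

Derivation:
Step 1: flows [0->2,2->1] -> levels [9 1 5]
Step 2: flows [0->2,2->1] -> levels [8 2 5]
Step 3: flows [0->2,2->1] -> levels [7 3 5]
Step 4: flows [0->2,2->1] -> levels [6 4 5]
Step 5: flows [0->2,2->1] -> levels [5 5 5]
Step 6: flows [0=2,1=2] -> levels [5 5 5]
  -> stable; tank 2 stays at 5 > 4
Tank 2 never reaches <=4 within 15 steps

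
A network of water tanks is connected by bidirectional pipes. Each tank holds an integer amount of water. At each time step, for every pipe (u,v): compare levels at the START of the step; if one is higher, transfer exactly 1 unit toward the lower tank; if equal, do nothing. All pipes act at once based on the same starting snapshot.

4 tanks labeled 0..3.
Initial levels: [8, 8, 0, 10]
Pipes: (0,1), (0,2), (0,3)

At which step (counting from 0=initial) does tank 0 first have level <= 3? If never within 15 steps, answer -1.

Step 1: flows [0=1,0->2,3->0] -> levels [8 8 1 9]
Step 2: flows [0=1,0->2,3->0] -> levels [8 8 2 8]
Step 3: flows [0=1,0->2,0=3] -> levels [7 8 3 8]
Step 4: flows [1->0,0->2,3->0] -> levels [8 7 4 7]
Step 5: flows [0->1,0->2,0->3] -> levels [5 8 5 8]
Step 6: flows [1->0,0=2,3->0] -> levels [7 7 5 7]
Step 7: flows [0=1,0->2,0=3] -> levels [6 7 6 7]
Step 8: flows [1->0,0=2,3->0] -> levels [8 6 6 6]
Step 9: flows [0->1,0->2,0->3] -> levels [5 7 7 7]
Step 10: flows [1->0,2->0,3->0] -> levels [8 6 6 6]
  -> period-2 cycle (repeats step 8); tank 0 never drops to <=3
Tank 0 never reaches <=3 within 15 steps

Answer: -1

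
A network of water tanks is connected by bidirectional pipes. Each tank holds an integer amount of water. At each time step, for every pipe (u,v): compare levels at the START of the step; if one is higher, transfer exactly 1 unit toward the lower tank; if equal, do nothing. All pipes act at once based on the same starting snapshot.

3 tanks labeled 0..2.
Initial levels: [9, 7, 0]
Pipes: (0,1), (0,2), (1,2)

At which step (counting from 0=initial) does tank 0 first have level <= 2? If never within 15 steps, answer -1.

Step 1: flows [0->1,0->2,1->2] -> levels [7 7 2]
Step 2: flows [0=1,0->2,1->2] -> levels [6 6 4]
Step 3: flows [0=1,0->2,1->2] -> levels [5 5 6]
Step 4: flows [0=1,2->0,2->1] -> levels [6 6 4]
  -> period-2 cycle (repeats step 2); tank 0 never drops to <=2
Tank 0 never reaches <=2 within 15 steps

Answer: -1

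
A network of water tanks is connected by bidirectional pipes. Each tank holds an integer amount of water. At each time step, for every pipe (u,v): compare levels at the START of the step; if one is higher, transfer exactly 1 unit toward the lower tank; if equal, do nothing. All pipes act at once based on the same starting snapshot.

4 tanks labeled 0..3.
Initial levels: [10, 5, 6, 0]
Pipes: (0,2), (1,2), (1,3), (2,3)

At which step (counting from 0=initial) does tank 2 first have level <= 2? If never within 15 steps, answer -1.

Step 1: flows [0->2,2->1,1->3,2->3] -> levels [9 5 5 2]
Step 2: flows [0->2,1=2,1->3,2->3] -> levels [8 4 5 4]
Step 3: flows [0->2,2->1,1=3,2->3] -> levels [7 5 4 5]
Step 4: flows [0->2,1->2,1=3,3->2] -> levels [6 4 7 4]
Step 5: flows [2->0,2->1,1=3,2->3] -> levels [7 5 4 5]
  -> period-2 cycle (repeats step 3); tank 2 never drops to <=2
Tank 2 never reaches <=2 within 15 steps

Answer: -1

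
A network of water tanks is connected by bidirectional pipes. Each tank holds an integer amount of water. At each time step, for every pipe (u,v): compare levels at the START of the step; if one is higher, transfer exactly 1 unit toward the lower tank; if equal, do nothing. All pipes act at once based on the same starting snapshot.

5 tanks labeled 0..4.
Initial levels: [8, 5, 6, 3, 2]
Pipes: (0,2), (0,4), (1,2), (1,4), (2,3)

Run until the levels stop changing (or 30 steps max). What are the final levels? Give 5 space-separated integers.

Answer: 4 4 6 4 6

Derivation:
Step 1: flows [0->2,0->4,2->1,1->4,2->3] -> levels [6 5 5 4 4]
Step 2: flows [0->2,0->4,1=2,1->4,2->3] -> levels [4 4 5 5 6]
Step 3: flows [2->0,4->0,2->1,4->1,2=3] -> levels [6 6 3 5 4]
Step 4: flows [0->2,0->4,1->2,1->4,3->2] -> levels [4 4 6 4 6]
Step 5: flows [2->0,4->0,2->1,4->1,2->3] -> levels [6 6 3 5 4]
  -> period-2 cycle: step 5 state = step 3 state; never stabilizes
  -> state at step 30: (30-3) mod 2 = 1, same as step 4 -> [4 4 6 4 6]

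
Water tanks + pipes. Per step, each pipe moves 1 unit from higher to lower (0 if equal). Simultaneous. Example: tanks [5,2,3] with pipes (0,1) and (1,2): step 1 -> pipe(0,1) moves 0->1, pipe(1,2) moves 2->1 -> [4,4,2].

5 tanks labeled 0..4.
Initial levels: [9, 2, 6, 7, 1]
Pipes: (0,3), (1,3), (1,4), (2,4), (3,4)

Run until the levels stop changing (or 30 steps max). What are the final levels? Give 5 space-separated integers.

Step 1: flows [0->3,3->1,1->4,2->4,3->4] -> levels [8 2 5 6 4]
Step 2: flows [0->3,3->1,4->1,2->4,3->4] -> levels [7 4 4 5 5]
Step 3: flows [0->3,3->1,4->1,4->2,3=4] -> levels [6 6 5 5 3]
Step 4: flows [0->3,1->3,1->4,2->4,3->4] -> levels [5 4 4 6 6]
Step 5: flows [3->0,3->1,4->1,4->2,3=4] -> levels [6 6 5 4 4]
Step 6: flows [0->3,1->3,1->4,2->4,3=4] -> levels [5 4 4 6 6]
  -> period-2 cycle: step 6 state = step 4 state; never stabilizes
  -> state at step 30: (30-4) mod 2 = 0, same as step 4 -> [5 4 4 6 6]

Answer: 5 4 4 6 6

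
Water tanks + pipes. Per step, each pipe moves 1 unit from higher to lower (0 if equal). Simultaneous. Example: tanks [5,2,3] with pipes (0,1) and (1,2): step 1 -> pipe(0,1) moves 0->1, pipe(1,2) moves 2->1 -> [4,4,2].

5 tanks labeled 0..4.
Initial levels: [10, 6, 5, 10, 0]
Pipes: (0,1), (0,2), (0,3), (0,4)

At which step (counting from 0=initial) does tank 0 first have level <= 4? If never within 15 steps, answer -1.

Step 1: flows [0->1,0->2,0=3,0->4] -> levels [7 7 6 10 1]
Step 2: flows [0=1,0->2,3->0,0->4] -> levels [6 7 7 9 2]
Step 3: flows [1->0,2->0,3->0,0->4] -> levels [8 6 6 8 3]
Step 4: flows [0->1,0->2,0=3,0->4] -> levels [5 7 7 8 4]
Step 5: flows [1->0,2->0,3->0,0->4] -> levels [7 6 6 7 5]
Step 6: flows [0->1,0->2,0=3,0->4] -> levels [4 7 7 7 6]
Tank 0 first reaches <=4 at step 6

Answer: 6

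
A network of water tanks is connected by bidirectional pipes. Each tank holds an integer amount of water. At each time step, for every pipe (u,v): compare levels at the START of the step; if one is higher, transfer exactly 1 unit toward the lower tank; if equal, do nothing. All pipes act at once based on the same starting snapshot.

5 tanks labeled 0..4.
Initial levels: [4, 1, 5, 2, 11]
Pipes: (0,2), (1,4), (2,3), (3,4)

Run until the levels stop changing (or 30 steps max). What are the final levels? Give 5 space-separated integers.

Answer: 4 4 5 4 6

Derivation:
Step 1: flows [2->0,4->1,2->3,4->3] -> levels [5 2 3 4 9]
Step 2: flows [0->2,4->1,3->2,4->3] -> levels [4 3 5 4 7]
Step 3: flows [2->0,4->1,2->3,4->3] -> levels [5 4 3 6 5]
Step 4: flows [0->2,4->1,3->2,3->4] -> levels [4 5 5 4 5]
Step 5: flows [2->0,1=4,2->3,4->3] -> levels [5 5 3 6 4]
Step 6: flows [0->2,1->4,3->2,3->4] -> levels [4 4 5 4 6]
Step 7: flows [2->0,4->1,2->3,4->3] -> levels [5 5 3 6 4]
  -> period-2 cycle: step 7 state = step 5 state; never stabilizes
  -> state at step 30: (30-5) mod 2 = 1, same as step 6 -> [4 4 5 4 6]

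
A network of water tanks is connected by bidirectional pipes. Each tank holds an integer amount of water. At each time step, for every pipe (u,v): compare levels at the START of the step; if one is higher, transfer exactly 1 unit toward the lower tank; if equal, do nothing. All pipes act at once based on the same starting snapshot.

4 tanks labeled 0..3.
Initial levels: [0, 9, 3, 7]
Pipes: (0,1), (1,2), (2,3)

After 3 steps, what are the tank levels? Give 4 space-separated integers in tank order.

Answer: 3 5 5 6

Derivation:
Step 1: flows [1->0,1->2,3->2] -> levels [1 7 5 6]
Step 2: flows [1->0,1->2,3->2] -> levels [2 5 7 5]
Step 3: flows [1->0,2->1,2->3] -> levels [3 5 5 6]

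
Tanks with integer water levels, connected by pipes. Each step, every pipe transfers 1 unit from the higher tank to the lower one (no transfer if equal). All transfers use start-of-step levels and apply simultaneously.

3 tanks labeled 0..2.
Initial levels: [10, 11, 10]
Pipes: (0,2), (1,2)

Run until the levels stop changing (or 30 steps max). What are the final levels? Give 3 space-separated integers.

Step 1: flows [0=2,1->2] -> levels [10 10 11]
Step 2: flows [2->0,2->1] -> levels [11 11 9]
Step 3: flows [0->2,1->2] -> levels [10 10 11]
  -> period-2 cycle: step 3 state = step 1 state; never stabilizes
  -> state at step 30: (30-1) mod 2 = 1, same as step 2 -> [11 11 9]

Answer: 11 11 9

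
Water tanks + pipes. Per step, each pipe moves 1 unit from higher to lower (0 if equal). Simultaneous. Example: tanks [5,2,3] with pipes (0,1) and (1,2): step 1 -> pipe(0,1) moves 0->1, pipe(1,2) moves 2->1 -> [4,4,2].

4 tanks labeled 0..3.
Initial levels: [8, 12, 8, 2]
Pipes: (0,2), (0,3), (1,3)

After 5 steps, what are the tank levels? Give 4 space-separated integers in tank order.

Answer: 7 8 7 8

Derivation:
Step 1: flows [0=2,0->3,1->3] -> levels [7 11 8 4]
Step 2: flows [2->0,0->3,1->3] -> levels [7 10 7 6]
Step 3: flows [0=2,0->3,1->3] -> levels [6 9 7 8]
Step 4: flows [2->0,3->0,1->3] -> levels [8 8 6 8]
Step 5: flows [0->2,0=3,1=3] -> levels [7 8 7 8]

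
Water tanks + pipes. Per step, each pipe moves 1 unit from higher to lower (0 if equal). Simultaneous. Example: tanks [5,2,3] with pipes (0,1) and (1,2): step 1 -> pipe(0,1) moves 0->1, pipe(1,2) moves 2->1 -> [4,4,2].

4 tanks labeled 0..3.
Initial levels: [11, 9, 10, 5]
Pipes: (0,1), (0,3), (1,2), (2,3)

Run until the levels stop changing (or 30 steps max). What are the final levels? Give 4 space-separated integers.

Step 1: flows [0->1,0->3,2->1,2->3] -> levels [9 11 8 7]
Step 2: flows [1->0,0->3,1->2,2->3] -> levels [9 9 8 9]
Step 3: flows [0=1,0=3,1->2,3->2] -> levels [9 8 10 8]
Step 4: flows [0->1,0->3,2->1,2->3] -> levels [7 10 8 10]
Step 5: flows [1->0,3->0,1->2,3->2] -> levels [9 8 10 8]
  -> period-2 cycle: step 5 state = step 3 state; never stabilizes
  -> state at step 30: (30-3) mod 2 = 1, same as step 4 -> [7 10 8 10]

Answer: 7 10 8 10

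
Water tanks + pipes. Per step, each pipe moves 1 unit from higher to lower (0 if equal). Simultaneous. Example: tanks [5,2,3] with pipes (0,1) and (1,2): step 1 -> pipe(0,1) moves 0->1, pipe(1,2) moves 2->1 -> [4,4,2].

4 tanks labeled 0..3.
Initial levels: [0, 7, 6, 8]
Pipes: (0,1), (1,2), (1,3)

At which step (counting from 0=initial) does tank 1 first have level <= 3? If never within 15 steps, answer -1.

Answer: 6

Derivation:
Step 1: flows [1->0,1->2,3->1] -> levels [1 6 7 7]
Step 2: flows [1->0,2->1,3->1] -> levels [2 7 6 6]
Step 3: flows [1->0,1->2,1->3] -> levels [3 4 7 7]
Step 4: flows [1->0,2->1,3->1] -> levels [4 5 6 6]
Step 5: flows [1->0,2->1,3->1] -> levels [5 6 5 5]
Step 6: flows [1->0,1->2,1->3] -> levels [6 3 6 6]
Tank 1 first reaches <=3 at step 6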